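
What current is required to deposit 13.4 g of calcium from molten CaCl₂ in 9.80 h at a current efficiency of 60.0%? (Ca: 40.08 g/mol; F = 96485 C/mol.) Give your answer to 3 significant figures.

n(Ca) = 13.4 / 40.08 = 0.3343 mol
Ca²⁺ + 2e⁻ → Ca, so n(e⁻) = 2 × 0.3343 = 0.6686 mol
Q = 0.6686 × 96485 / 0.600 = 1.075×10^5 C
I = Q / t = 1.075×10^5 / 35280 s = 3.05 A

3.05 A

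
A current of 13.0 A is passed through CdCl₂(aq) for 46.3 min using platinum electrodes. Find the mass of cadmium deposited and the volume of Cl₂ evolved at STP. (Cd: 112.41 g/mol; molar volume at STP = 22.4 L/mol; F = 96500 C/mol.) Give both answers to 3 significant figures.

Q = 13.0 × 2778 = 36110 C; n(e⁻) = 36110 / 96500 = 0.3742 mol
Cathode: Cd²⁺ + 2e⁻ → Cd → n(Cd) = 0.3742/2 = 0.1871 mol → 21.0 g
Anode: 2Cl⁻ → Cl₂ + 2e⁻ → n(Cl₂) = 0.3742/2 = 0.1871 mol → 4.19 L

21.0 g Cd; 4.19 L Cl₂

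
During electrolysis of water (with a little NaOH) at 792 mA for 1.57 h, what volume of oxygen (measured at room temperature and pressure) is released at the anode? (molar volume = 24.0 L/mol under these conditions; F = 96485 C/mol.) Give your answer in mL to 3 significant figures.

Q = 0.792 A × 5652 s = 4476 C
n(e⁻) = 4476 / 96485 = 0.04639 mol
2H₂O → O₂ + 4H⁺ + 4e⁻, so n(O₂) = 0.04639 / 4 = 0.01160 mol
V = 0.01160 × 24.0 = 0.2784 L
= 278 mL

278 mL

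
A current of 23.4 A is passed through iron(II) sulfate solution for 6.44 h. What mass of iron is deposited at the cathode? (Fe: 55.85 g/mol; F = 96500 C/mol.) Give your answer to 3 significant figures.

Q = It = 23.4 × 23184 = 5.425×10^5 C
Moles of electrons = 5.425×10^5 / 96500 = 5.622 mol
Fe²⁺ + 2e⁻ → Fe, so n(Fe) = 5.622 / 2 = 2.811 mol
m = 2.811 × 55.85 = 157 g

157 g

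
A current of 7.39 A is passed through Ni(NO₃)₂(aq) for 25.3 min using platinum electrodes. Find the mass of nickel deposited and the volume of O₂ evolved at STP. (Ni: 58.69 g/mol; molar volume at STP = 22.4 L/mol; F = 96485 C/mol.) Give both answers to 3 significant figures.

Q = 7.39 × 1518 = 11220 C; n(e⁻) = 11220 / 96485 = 0.1163 mol
Cathode: Ni²⁺ + 2e⁻ → Ni → n(Ni) = 0.1163/2 = 0.05815 mol → 3.41 g
Anode: 2H₂O → O₂ + 4H⁺ + 4e⁻ → n(O₂) = 0.1163/4 = 0.02908 mol → 0.651 L

3.41 g Ni; 0.651 L O₂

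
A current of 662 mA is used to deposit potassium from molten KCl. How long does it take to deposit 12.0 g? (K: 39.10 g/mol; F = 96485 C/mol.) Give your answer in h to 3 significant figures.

12.4 h

n(K) = 12.0 / 39.10 = 0.3069 mol
K⁺ + e⁻ → K, so n(e⁻) = 0.3069 mol
Q = 0.3069 × 96485 = 29610 C
t = Q / I = 29610 / 0.662 = 44730 s = 12.4 h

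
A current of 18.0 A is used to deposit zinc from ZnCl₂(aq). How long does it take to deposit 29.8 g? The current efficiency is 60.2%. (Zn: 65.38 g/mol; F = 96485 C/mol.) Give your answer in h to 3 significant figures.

n(Zn) = 29.8 / 65.38 = 0.4558 mol
Zn²⁺ + 2e⁻ → Zn, so n(e⁻) = 2 × 0.4558 = 0.9116 mol
Q = 0.9116 × 96485 / 0.602 = 1.461×10^5 C
t = Q / I = 1.461×10^5 / 18.0 = 8117 s = 2.25 h

2.25 h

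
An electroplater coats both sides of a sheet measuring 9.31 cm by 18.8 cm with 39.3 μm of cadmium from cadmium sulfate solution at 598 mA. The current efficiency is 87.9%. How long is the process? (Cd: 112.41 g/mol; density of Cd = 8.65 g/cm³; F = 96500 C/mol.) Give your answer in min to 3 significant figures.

648 min

Plated area = 2 × 9.31 × 18.8 = 350.1 cm²
Volume = 350.1 × 39.3×10⁻⁴ cm = 1.376 cm³
m(Cd) = 1.376 × 8.65 = 11.90 g
n(Cd) = 11.90 / 112.41 = 0.1059 mol; n(e⁻) = 2 × 0.1059 = 0.2118 mol
Q = 0.2118 × 96500 / 0.879 = 23250 C
t = 23250 / 0.598 = 38880 s = 648 min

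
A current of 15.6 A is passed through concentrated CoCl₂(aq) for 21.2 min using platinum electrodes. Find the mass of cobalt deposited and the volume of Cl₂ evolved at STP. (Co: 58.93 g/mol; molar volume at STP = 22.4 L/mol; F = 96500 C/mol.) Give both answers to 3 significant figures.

Q = 15.6 × 1272 = 19840 C; n(e⁻) = 19840 / 96500 = 0.2056 mol
Cathode: Co²⁺ + 2e⁻ → Co → n(Co) = 0.2056/2 = 0.1028 mol → 6.06 g
Anode: 2Cl⁻ → Cl₂ + 2e⁻ → n(Cl₂) = 0.2056/2 = 0.1028 mol → 2.30 L

6.06 g Co; 2.30 L Cl₂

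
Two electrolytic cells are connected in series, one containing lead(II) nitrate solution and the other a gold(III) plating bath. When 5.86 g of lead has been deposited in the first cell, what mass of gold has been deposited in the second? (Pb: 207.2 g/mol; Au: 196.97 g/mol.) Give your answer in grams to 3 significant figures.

3.71 g

n(Pb) = 5.86 / 207.2 = 0.02828 mol
Pb²⁺ + 2e⁻ → Pb, so n(e⁻) = 2 × 0.02828 = 0.05656 mol
The cells are in series, so the same charge (and hence the same n(e⁻) = 0.05656 mol) passes through both.
Au³⁺ + 3e⁻ → Au, so n(Au) = 0.05656 / 3 = 0.01885 mol
m(Au) = 0.01885 × 196.97 = 3.71 g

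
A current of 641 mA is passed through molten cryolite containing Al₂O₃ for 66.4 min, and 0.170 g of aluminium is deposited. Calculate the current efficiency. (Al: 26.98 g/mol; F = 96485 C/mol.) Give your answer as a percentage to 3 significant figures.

71.4%

Q = 0.641 × 3984 = 2554 C
n(e⁻) = 2554 / 96485 = 0.02647 mol
Al³⁺ + 3e⁻ → Al, so theoretical n(Al) = 0.008823 mol → 0.2380 g
Efficiency = 0.170 / 0.2380 = 0.7143 = 71.4%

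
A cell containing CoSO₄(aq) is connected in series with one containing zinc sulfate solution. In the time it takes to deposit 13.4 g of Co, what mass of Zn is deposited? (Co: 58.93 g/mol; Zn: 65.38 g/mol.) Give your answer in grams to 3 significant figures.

14.9 g

n(Co) = 13.4 / 58.93 = 0.2274 mol
Co²⁺ + 2e⁻ → Co, so n(e⁻) = 2 × 0.2274 = 0.4548 mol
The cells are in series, so the same charge (and hence the same n(e⁻) = 0.4548 mol) passes through both.
Zn²⁺ + 2e⁻ → Zn, so n(Zn) = 0.4548 / 2 = 0.2274 mol
m(Zn) = 0.2274 × 65.38 = 14.9 g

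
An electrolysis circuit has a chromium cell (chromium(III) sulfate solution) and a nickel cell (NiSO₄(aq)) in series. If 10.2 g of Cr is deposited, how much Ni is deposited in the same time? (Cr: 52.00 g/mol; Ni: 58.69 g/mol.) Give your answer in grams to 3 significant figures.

17.3 g

n(Cr) = 10.2 / 52.00 = 0.1962 mol
Cr³⁺ + 3e⁻ → Cr, so n(e⁻) = 3 × 0.1962 = 0.5886 mol
Since the cells are in series, n(e⁻) in the Ni cell is also 0.5886 mol.
Ni²⁺ + 2e⁻ → Ni, so n(Ni) = 0.5886 / 2 = 0.2943 mol
m(Ni) = 0.2943 × 58.69 = 17.3 g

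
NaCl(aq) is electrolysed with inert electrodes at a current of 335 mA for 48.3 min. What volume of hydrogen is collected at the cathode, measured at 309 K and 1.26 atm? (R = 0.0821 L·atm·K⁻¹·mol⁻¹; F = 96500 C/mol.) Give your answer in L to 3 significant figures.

Q = 0.335 A × 2898 s = 970.8 C
n(e⁻) = 970.8 / 96500 = 0.01006 mol
2H⁺ + 2e⁻ → H₂, so n(H₂) = 0.01006 / 2 = 0.005030 mol
V = nRT/P = 0.005030 × 0.0821 × 309 / 1.26 = 0.1013 L

0.101 L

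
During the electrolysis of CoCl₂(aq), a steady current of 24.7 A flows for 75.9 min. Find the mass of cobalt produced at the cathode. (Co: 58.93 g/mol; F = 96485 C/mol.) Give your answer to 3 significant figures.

Charge passed = 24.7 × 4554 = 1.125×10^5 C
n(e⁻) = 1.125×10^5 / 96485 = 1.166 mol
Co²⁺ + 2e⁻ → Co, so n(Co) = 1.166 / 2 = 0.5830 mol
m = 0.5830 × 58.93 = 34.4 g

34.4 g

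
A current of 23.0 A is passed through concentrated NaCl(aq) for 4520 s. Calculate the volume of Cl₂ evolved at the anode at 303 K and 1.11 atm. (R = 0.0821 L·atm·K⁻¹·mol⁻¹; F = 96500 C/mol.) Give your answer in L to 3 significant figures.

Charge passed = 23.0 × 4520 = 1.040×10^5 C
n(e⁻) = Q/F = 1.040×10^5/96500 = 1.078 mol
2Cl⁻ → Cl₂ + 2e⁻, so n(Cl₂) = 1.078 / 2 = 0.5390 mol
V = nRT/P = 0.5390 × 0.0821 × 303 / 1.11 = 12.08 L

12.1 L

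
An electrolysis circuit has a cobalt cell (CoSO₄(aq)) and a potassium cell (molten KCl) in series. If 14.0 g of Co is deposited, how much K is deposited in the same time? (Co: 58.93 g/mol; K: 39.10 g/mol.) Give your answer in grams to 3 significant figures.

18.6 g

n(Co) = 14.0 / 58.93 = 0.2376 mol
Co²⁺ + 2e⁻ → Co, so n(e⁻) = 2 × 0.2376 = 0.4752 mol
The cells are in series, so the same charge (and hence the same n(e⁻) = 0.4752 mol) passes through both.
K⁺ + e⁻ → K, so n(K) = 0.4752 mol
m(K) = 0.4752 × 39.10 = 18.6 g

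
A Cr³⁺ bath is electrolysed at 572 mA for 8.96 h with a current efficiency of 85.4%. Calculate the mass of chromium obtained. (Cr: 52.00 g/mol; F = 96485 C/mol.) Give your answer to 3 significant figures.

2.83 g

Q = 0.572 × 32256 = 18450 C
n(e⁻) = 18450 / 96485 = 0.1912 mol
Cr³⁺ + 3e⁻ → Cr, so theoretical m(Cr) = 0.06373 × 52.00 = 3.314 g
Actual mass = 85.4% × 3.314 = 2.83 g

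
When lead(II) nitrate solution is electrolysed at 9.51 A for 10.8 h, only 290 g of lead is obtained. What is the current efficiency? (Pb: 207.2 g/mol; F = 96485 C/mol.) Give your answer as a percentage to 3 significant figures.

Q = 9.51 × 38880 = 3.697×10^5 C
n(e⁻) = 3.697×10^5 / 96485 = 3.832 mol
Pb²⁺ + 2e⁻ → Pb, so theoretical n(Pb) = 1.916 mol → 397.0 g
Efficiency = 290 / 397.0 = 0.7305 = 73.0%

73.0%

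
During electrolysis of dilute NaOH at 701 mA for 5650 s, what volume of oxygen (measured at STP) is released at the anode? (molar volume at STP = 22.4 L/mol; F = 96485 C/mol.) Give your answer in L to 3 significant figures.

0.230 L

Charge passed = 0.701 × 5650 = 3961 C
Moles of electrons = 3961 / 96485 = 0.04105 mol
2H₂O → O₂ + 4H⁺ + 4e⁻, so n(O₂) = 0.04105 / 4 = 0.01026 mol
V = 0.01026 × 22.4 = 0.2298 L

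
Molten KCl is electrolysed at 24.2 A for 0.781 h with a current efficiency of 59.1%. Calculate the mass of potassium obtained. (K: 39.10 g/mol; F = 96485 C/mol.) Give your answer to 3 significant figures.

16.3 g

Q = 24.2 × 2811.6 = 68040 C
n(e⁻) = 68040 / 96485 = 0.7052 mol
K⁺ + e⁻ → K, so theoretical m(K) = 0.7052 × 39.10 = 27.57 g
Actual mass = 59.1% × 27.57 = 16.3 g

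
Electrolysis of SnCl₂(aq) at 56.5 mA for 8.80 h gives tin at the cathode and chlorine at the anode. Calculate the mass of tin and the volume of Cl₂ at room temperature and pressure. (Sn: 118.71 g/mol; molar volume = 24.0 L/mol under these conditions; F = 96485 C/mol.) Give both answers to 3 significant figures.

1.10 g Sn; 0.223 L Cl₂

Q = 0.0565 × 31680 = 1790 C; n(e⁻) = 1790 / 96485 = 0.01855 mol
Cathode: Sn²⁺ + 2e⁻ → Sn → n(Sn) = 0.01855/2 = 0.009275 mol → 1.10 g
Anode: 2Cl⁻ → Cl₂ + 2e⁻ → n(Cl₂) = 0.01855/2 = 0.009275 mol → 0.223 L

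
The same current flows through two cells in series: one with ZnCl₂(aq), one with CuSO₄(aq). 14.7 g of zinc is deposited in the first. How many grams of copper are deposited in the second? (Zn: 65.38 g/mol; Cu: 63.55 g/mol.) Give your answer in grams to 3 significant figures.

14.3 g

n(Zn) = 14.7 / 65.38 = 0.2248 mol
Zn²⁺ + 2e⁻ → Zn, so n(e⁻) = 2 × 0.2248 = 0.4496 mol
In series, the same 0.4496 mol of electrons flows through the second cell.
Cu²⁺ + 2e⁻ → Cu, so n(Cu) = 0.4496 / 2 = 0.2248 mol
m(Cu) = 0.2248 × 63.55 = 14.3 g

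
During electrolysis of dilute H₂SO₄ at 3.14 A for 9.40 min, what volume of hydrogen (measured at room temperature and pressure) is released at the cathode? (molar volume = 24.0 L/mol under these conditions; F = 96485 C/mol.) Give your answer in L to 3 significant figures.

Q = It = 3.14 × 564 = 1771 C
n(e⁻) = Q/F = 1771/96485 = 0.01836 mol
2H⁺ + 2e⁻ → H₂, so n(H₂) = 0.01836 / 2 = 0.009180 mol
V = 0.009180 × 24.0 = 0.2203 L

0.220 L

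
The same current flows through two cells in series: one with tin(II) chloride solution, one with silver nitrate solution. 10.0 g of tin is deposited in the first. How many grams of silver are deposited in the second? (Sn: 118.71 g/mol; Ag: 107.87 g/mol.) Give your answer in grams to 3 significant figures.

n(Sn) = 10.0 / 118.71 = 0.08424 mol
Sn²⁺ + 2e⁻ → Sn, so n(e⁻) = 2 × 0.08424 = 0.1685 mol
The cells are in series, so the same charge (and hence the same n(e⁻) = 0.1685 mol) passes through both.
Ag⁺ + e⁻ → Ag, so n(Ag) = 0.1685 mol
m(Ag) = 0.1685 × 107.87 = 18.2 g

18.2 g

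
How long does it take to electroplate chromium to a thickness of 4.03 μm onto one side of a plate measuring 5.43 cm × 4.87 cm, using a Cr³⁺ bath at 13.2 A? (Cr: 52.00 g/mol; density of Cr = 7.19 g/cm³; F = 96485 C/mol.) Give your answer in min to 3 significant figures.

Plated area = 5.43 × 4.87 = 26.44 cm²
Volume = 26.44 × 4.03×10⁻⁴ cm = 0.01066 cm³
m(Cr) = 0.01066 × 7.19 = 0.07665 g
n(Cr) = 0.07665 / 52.00 = 0.001474 mol; n(e⁻) = 3 × 0.001474 = 0.004422 mol
Q = 0.004422 × 96485 = 426.7 C
t = 426.7 / 13.2 = 32.33 s = 0.539 min

0.539 min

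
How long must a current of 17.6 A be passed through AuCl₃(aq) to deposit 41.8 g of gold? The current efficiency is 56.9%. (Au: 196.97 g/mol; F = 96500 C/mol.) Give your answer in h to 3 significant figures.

n(Au) = 41.8 / 196.97 = 0.2122 mol
Au³⁺ + 3e⁻ → Au, so n(e⁻) = 3 × 0.2122 = 0.6366 mol
Q = 0.6366 × 96500 / 0.569 = 1.080×10^5 C
t = Q / I = 1.080×10^5 / 17.6 = 6136 s = 1.70 h

1.70 h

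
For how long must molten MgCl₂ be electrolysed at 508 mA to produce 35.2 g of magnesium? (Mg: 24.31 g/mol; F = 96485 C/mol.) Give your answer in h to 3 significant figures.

153 h

n(Mg) = 35.2 / 24.31 = 1.448 mol
Mg²⁺ + 2e⁻ → Mg, so n(e⁻) = 2 × 1.448 = 2.896 mol
Q = 2.896 × 96485 = 2.794×10^5 C
t = Q / I = 2.794×10^5 / 0.508 = 5.500×10^5 s = 153 h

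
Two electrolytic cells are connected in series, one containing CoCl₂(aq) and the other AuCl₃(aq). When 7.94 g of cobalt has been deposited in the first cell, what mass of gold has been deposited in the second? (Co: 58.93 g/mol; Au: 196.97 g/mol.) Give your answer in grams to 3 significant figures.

n(Co) = 7.94 / 58.93 = 0.1347 mol
Co²⁺ + 2e⁻ → Co, so n(e⁻) = 2 × 0.1347 = 0.2694 mol
In series, the same 0.2694 mol of electrons flows through the second cell.
Au³⁺ + 3e⁻ → Au, so n(Au) = 0.2694 / 3 = 0.08980 mol
m(Au) = 0.08980 × 196.97 = 17.7 g

17.7 g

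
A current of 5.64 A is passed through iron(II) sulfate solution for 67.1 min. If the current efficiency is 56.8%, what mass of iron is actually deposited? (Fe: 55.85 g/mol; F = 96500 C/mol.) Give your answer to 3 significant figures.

3.73 g

Q = 5.64 × 4026 = 22710 C
n(e⁻) = 22710 / 96500 = 0.2353 mol
Fe²⁺ + 2e⁻ → Fe, so theoretical m(Fe) = 0.1177 × 55.85 = 6.574 g
Actual mass = 56.8% × 6.574 = 3.73 g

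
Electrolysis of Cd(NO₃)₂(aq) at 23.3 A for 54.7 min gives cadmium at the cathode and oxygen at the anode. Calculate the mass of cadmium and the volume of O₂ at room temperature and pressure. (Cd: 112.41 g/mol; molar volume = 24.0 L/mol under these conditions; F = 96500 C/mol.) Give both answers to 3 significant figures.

Q = 23.3 × 3282 = 76470 C; n(e⁻) = 76470 / 96500 = 0.7924 mol
Cathode: Cd²⁺ + 2e⁻ → Cd → n(Cd) = 0.7924/2 = 0.3962 mol → 44.5 g
Anode: 2H₂O → O₂ + 4H⁺ + 4e⁻ → n(O₂) = 0.7924/4 = 0.1981 mol → 4.75 L

44.5 g Cd; 4.75 L O₂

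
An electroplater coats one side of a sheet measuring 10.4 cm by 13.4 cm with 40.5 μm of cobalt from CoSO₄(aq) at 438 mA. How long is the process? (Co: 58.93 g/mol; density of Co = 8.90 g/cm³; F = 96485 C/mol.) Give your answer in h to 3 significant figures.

10.4 h

Plated area = 10.4 × 13.4 = 139.4 cm²
Volume = 139.4 × 40.5×10⁻⁴ cm = 0.5646 cm³
m(Co) = 0.5646 × 8.90 = 5.025 g
n(Co) = 5.025 / 58.93 = 0.08527 mol; n(e⁻) = 2 × 0.08527 = 0.1705 mol
Q = 0.1705 × 96485 = 16450 C
t = 16450 / 0.438 = 37560 s = 10.4 h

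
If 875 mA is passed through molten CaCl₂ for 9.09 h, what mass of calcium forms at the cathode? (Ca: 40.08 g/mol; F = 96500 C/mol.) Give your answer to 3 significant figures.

Charge passed = 0.875 × 32724 = 28630 C
Moles of electrons = 28630 / 96500 = 0.2967 mol
Ca²⁺ + 2e⁻ → Ca, so n(Ca) = 0.2967 / 2 = 0.1484 mol
m = 0.1484 × 40.08 = 5.95 g

5.95 g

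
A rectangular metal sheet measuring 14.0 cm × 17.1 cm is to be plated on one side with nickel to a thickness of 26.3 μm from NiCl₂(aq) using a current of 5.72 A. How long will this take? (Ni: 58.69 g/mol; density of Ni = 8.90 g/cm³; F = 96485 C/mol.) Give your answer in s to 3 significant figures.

Plated area = 14.0 × 17.1 = 239.4 cm²
Volume = 239.4 × 26.3×10⁻⁴ cm = 0.6296 cm³
m(Ni) = 0.6296 × 8.90 = 5.603 g
n(Ni) = 5.603 / 58.69 = 0.09547 mol; n(e⁻) = 2 × 0.09547 = 0.1909 mol
Q = 0.1909 × 96485 = 18420 C
t = 18420 / 5.72 = 3220 s

3220 s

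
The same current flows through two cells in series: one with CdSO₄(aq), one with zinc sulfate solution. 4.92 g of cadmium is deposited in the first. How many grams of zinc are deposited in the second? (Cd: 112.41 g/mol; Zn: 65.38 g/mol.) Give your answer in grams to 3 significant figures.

n(Cd) = 4.92 / 112.41 = 0.04377 mol
Cd²⁺ + 2e⁻ → Cd, so n(e⁻) = 2 × 0.04377 = 0.08754 mol
In series, the same 0.08754 mol of electrons flows through the second cell.
Zn²⁺ + 2e⁻ → Zn, so n(Zn) = 0.08754 / 2 = 0.04377 mol
m(Zn) = 0.04377 × 65.38 = 2.86 g

2.86 g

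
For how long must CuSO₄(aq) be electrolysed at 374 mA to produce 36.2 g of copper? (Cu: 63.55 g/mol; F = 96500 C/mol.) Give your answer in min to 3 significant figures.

n(Cu) = 36.2 / 63.55 = 0.5696 mol
Cu²⁺ + 2e⁻ → Cu, so n(e⁻) = 2 × 0.5696 = 1.139 mol
Q = 1.139 × 96500 = 1.099×10^5 C
t = Q / I = 1.099×10^5 / 0.374 = 2.939×10^5 s = 4900 min

4900 min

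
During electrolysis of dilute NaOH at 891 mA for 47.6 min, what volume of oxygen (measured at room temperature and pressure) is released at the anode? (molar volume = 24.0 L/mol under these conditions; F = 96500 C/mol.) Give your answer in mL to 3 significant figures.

158 mL

Charge passed = 0.891 × 2856 = 2545 C
Moles of electrons = 2545 / 96500 = 0.02637 mol
2H₂O → O₂ + 4H⁺ + 4e⁻, so n(O₂) = 0.02637 / 4 = 0.006593 mol
V = 0.006593 × 24.0 = 0.1582 L
= 158 mL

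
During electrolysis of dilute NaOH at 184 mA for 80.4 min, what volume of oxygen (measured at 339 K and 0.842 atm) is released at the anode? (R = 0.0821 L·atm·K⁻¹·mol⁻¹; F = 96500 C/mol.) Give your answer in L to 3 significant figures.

Charge passed = 0.184 × 4824 = 887.6 C
n(e⁻) = Q/F = 887.6/96500 = 0.009198 mol
2H₂O → O₂ + 4H⁺ + 4e⁻, so n(O₂) = 0.009198 / 4 = 0.002300 mol
V = nRT/P = 0.002300 × 0.0821 × 339 / 0.842 = 0.07603 L

0.0760 L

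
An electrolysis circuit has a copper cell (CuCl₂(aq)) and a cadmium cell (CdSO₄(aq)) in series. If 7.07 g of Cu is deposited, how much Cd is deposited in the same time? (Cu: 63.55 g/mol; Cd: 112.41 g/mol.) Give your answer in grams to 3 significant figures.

12.5 g

n(Cu) = 7.07 / 63.55 = 0.1113 mol
Cu²⁺ + 2e⁻ → Cu, so n(e⁻) = 2 × 0.1113 = 0.2226 mol
Same current for the same time ⇒ same n(e⁻) = 0.2226 mol in both cells.
Cd²⁺ + 2e⁻ → Cd, so n(Cd) = 0.2226 / 2 = 0.1113 mol
m(Cd) = 0.1113 × 112.41 = 12.5 g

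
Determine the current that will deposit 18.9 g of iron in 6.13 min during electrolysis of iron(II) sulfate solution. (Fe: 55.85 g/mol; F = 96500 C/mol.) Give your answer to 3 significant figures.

n(Fe) = 18.9 / 55.85 = 0.3384 mol
Fe²⁺ + 2e⁻ → Fe, so n(e⁻) = 2 × 0.3384 = 0.6768 mol
Q = 0.6768 × 96500 = 65310 C
I = Q / t = 65310 / 367.8 s = 178 A

178 A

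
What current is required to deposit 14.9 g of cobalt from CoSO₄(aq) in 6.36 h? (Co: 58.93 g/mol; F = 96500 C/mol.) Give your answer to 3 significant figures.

2.13 A

n(Co) = 14.9 / 58.93 = 0.2528 mol
Co²⁺ + 2e⁻ → Co, so n(e⁻) = 2 × 0.2528 = 0.5056 mol
Q = 0.5056 × 96500 = 48790 C
I = Q / t = 48790 / 22896 s = 2.13 A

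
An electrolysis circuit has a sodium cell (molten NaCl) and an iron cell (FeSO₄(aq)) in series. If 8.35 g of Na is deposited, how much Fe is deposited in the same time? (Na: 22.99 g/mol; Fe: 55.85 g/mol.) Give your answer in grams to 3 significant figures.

n(Na) = 8.35 / 22.99 = 0.3632 mol
Na⁺ + e⁻ → Na, so n(e⁻) = 0.3632 mol
In series, the same 0.3632 mol of electrons flows through the second cell.
Fe²⁺ + 2e⁻ → Fe, so n(Fe) = 0.3632 / 2 = 0.1816 mol
m(Fe) = 0.1816 × 55.85 = 10.1 g

10.1 g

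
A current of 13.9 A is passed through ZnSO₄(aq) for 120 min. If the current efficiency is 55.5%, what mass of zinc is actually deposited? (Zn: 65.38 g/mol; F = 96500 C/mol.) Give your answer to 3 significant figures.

Q = 13.9 × 7200 = 1.001×10^5 C
n(e⁻) = 1.001×10^5 / 96500 = 1.037 mol
Zn²⁺ + 2e⁻ → Zn, so theoretical m(Zn) = 0.5185 × 65.38 = 33.90 g
Actual mass = 55.5% × 33.90 = 18.8 g

18.8 g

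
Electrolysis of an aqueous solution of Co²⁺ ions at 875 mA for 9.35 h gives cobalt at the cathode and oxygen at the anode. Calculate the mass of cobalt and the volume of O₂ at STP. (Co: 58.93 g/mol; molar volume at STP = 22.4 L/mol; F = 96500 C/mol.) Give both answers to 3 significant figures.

8.99 g Co; 1.71 L O₂

Q = 0.875 × 33660 = 29450 C; n(e⁻) = 29450 / 96500 = 0.3052 mol
Cathode: Co²⁺ + 2e⁻ → Co → n(Co) = 0.3052/2 = 0.1526 mol → 8.99 g
Anode: 2H₂O → O₂ + 4H⁺ + 4e⁻ → n(O₂) = 0.3052/4 = 0.07630 mol → 1.71 L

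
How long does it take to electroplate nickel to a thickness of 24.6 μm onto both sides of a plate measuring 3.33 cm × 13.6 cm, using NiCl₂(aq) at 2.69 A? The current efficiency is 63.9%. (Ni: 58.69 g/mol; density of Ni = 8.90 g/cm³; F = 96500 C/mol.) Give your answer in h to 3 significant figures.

1.05 h

Plated area = 2 × 3.33 × 13.6 = 90.58 cm²
Volume = 90.58 × 24.6×10⁻⁴ cm = 0.2228 cm³
m(Ni) = 0.2228 × 8.90 = 1.983 g
n(Ni) = 1.983 / 58.69 = 0.03379 mol; n(e⁻) = 2 × 0.03379 = 0.06758 mol
Q = 0.06758 × 96500 / 0.639 = 10210 C
t = 10210 / 2.69 = 3796 s = 1.05 h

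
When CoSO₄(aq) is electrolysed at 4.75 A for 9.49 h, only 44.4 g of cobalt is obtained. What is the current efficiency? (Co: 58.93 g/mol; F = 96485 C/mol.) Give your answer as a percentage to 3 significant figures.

89.6%

Q = 4.75 × 34164 = 1.623×10^5 C
n(e⁻) = 1.623×10^5 / 96485 = 1.682 mol
Co²⁺ + 2e⁻ → Co, so theoretical n(Co) = 0.8410 mol → 49.56 g
Efficiency = 44.4 / 49.56 = 0.8959 = 89.6%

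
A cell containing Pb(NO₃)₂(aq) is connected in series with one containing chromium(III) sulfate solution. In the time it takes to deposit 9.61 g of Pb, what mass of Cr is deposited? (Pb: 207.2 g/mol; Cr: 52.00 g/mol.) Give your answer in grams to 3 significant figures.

n(Pb) = 9.61 / 207.2 = 0.04638 mol
Pb²⁺ + 2e⁻ → Pb, so n(e⁻) = 2 × 0.04638 = 0.09276 mol
Since the cells are in series, n(e⁻) in the Cr cell is also 0.09276 mol.
Cr³⁺ + 3e⁻ → Cr, so n(Cr) = 0.09276 / 3 = 0.03092 mol
m(Cr) = 0.03092 × 52.00 = 1.61 g

1.61 g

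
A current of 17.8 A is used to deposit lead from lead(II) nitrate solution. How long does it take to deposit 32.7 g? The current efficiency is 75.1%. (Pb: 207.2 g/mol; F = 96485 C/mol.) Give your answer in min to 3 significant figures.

38.0 min

n(Pb) = 32.7 / 207.2 = 0.1578 mol
Pb²⁺ + 2e⁻ → Pb, so n(e⁻) = 2 × 0.1578 = 0.3156 mol
Q = 0.3156 × 96485 / 0.751 = 40550 C
t = Q / I = 40550 / 17.8 = 2278 s = 38.0 min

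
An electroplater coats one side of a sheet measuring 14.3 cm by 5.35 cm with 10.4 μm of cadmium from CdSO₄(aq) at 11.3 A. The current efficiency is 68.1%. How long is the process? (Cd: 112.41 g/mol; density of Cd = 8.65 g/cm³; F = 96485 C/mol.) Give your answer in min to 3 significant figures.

Plated area = 14.3 × 5.35 = 76.51 cm²
Volume = 76.51 × 10.4×10⁻⁴ cm = 0.07957 cm³
m(Cd) = 0.07957 × 8.65 = 0.6883 g
n(Cd) = 0.6883 / 112.41 = 0.006123 mol; n(e⁻) = 2 × 0.006123 = 0.01225 mol
Q = 0.01225 × 96485 / 0.681 = 1736 C
t = 1736 / 11.3 = 153.6 s = 2.56 min

2.56 min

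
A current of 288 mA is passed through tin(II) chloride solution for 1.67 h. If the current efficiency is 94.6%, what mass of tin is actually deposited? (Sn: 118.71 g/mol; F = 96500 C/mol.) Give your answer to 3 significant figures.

Q = 0.288 × 6012 = 1731 C
n(e⁻) = 1731 / 96500 = 0.01794 mol
Sn²⁺ + 2e⁻ → Sn, so theoretical m(Sn) = 0.008970 × 118.71 = 1.065 g
Actual mass = 94.6% × 1.065 = 1.01 g

1.01 g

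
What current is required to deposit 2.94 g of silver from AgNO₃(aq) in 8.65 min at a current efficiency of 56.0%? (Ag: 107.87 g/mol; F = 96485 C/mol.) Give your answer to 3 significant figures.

9.05 A

n(Ag) = 2.94 / 107.87 = 0.02726 mol
Ag⁺ + e⁻ → Ag, so n(e⁻) = 0.02726 mol
Q = 0.02726 × 96485 / 0.560 = 4697 C
I = Q / t = 4697 / 519 s = 9.05 A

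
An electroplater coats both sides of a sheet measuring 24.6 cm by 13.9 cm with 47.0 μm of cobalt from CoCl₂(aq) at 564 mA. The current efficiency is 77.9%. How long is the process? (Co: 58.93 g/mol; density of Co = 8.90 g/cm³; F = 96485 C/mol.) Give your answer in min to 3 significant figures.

Plated area = 2 × 24.6 × 13.9 = 683.9 cm²
Volume = 683.9 × 47.0×10⁻⁴ cm = 3.214 cm³
m(Co) = 3.214 × 8.90 = 28.60 g
n(Co) = 28.60 / 58.93 = 0.4853 mol; n(e⁻) = 2 × 0.4853 = 0.9706 mol
Q = 0.9706 × 96485 / 0.779 = 1.202×10^5 C
t = 1.202×10^5 / 0.564 = 2.131×10^5 s = 3550 min

3550 min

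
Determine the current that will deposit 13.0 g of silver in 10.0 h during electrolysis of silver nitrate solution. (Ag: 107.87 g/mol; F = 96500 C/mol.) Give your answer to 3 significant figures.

n(Ag) = 13.0 / 107.87 = 0.1205 mol
Ag⁺ + e⁻ → Ag, so n(e⁻) = 0.1205 mol
Q = 0.1205 × 96500 = 11630 C
I = Q / t = 11630 / 36000 s = 0.323 A

0.323 A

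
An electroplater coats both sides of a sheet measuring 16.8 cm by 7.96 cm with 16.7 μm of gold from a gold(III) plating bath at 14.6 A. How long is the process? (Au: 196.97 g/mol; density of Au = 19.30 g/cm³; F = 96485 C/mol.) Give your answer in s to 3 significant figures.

868 s

Plated area = 2 × 16.8 × 7.96 = 267.5 cm²
Volume = 267.5 × 16.7×10⁻⁴ cm = 0.4467 cm³
m(Au) = 0.4467 × 19.30 = 8.621 g
n(Au) = 8.621 / 196.97 = 0.04377 mol; n(e⁻) = 3 × 0.04377 = 0.1313 mol
Q = 0.1313 × 96485 = 12670 C
t = 12670 / 14.6 = 867.8 s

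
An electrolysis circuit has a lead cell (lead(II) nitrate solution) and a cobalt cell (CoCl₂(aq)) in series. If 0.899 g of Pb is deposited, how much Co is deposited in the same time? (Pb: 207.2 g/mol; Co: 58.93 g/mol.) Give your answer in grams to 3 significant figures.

0.256 g

n(Pb) = 0.899 / 207.2 = 0.004339 mol
Pb²⁺ + 2e⁻ → Pb, so n(e⁻) = 2 × 0.004339 = 0.008678 mol
The cells are in series, so the same charge (and hence the same n(e⁻) = 0.008678 mol) passes through both.
Co²⁺ + 2e⁻ → Co, so n(Co) = 0.008678 / 2 = 0.004339 mol
m(Co) = 0.004339 × 58.93 = 0.256 g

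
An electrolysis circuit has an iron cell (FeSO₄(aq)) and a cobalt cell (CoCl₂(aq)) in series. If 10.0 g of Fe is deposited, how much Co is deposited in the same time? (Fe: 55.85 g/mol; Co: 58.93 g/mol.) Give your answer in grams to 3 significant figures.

10.6 g

n(Fe) = 10.0 / 55.85 = 0.1791 mol
Fe²⁺ + 2e⁻ → Fe, so n(e⁻) = 2 × 0.1791 = 0.3582 mol
The cells are in series, so the same charge (and hence the same n(e⁻) = 0.3582 mol) passes through both.
Co²⁺ + 2e⁻ → Co, so n(Co) = 0.3582 / 2 = 0.1791 mol
m(Co) = 0.1791 × 58.93 = 10.6 g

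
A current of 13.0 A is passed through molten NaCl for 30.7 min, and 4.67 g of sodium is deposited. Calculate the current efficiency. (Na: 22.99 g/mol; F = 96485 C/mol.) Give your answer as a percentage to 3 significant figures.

81.8%

Q = 13.0 × 1842 = 23950 C
n(e⁻) = 23950 / 96485 = 0.2482 mol
Na⁺ + e⁻ → Na, so theoretical n(Na) = 0.2482 mol → 5.706 g
Efficiency = 4.67 / 5.706 = 0.8184 = 81.8%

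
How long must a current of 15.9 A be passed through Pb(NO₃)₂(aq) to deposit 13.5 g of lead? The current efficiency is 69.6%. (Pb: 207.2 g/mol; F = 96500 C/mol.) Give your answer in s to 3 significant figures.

1140 s

n(Pb) = 13.5 / 207.2 = 0.06515 mol
Pb²⁺ + 2e⁻ → Pb, so n(e⁻) = 2 × 0.06515 = 0.1303 mol
Q = 0.1303 × 96500 / 0.696 = 18070 C
t = Q / I = 18070 / 15.9 = 1136 s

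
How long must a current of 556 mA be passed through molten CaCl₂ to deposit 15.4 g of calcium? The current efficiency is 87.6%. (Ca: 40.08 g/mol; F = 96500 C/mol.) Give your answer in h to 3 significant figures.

n(Ca) = 15.4 / 40.08 = 0.3842 mol
Ca²⁺ + 2e⁻ → Ca, so n(e⁻) = 2 × 0.3842 = 0.7684 mol
Q = 0.7684 × 96500 / 0.876 = 84650 C
t = Q / I = 84650 / 0.556 = 1.522×10^5 s = 42.3 h

42.3 h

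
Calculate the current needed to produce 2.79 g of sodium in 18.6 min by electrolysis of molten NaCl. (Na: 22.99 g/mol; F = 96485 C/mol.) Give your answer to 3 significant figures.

n(Na) = 2.79 / 22.99 = 0.1214 mol
Na⁺ + e⁻ → Na, so n(e⁻) = 0.1214 mol
Q = 0.1214 × 96485 = 11710 C
I = Q / t = 11710 / 1116 s = 10.5 A

10.5 A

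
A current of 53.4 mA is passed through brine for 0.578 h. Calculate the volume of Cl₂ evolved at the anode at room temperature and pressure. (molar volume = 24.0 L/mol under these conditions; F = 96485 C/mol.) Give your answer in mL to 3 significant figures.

Q = 0.0534 A × 2080.8 s = 111.1 C
n(e⁻) = 111.1 / 96485 = 0.001151 mol
2Cl⁻ → Cl₂ + 2e⁻, so n(Cl₂) = 0.001151 / 2 = 5.755×10^-4 mol
V = 5.755×10^-4 × 24.0 = 0.01381 L
= 13.8 mL

13.8 mL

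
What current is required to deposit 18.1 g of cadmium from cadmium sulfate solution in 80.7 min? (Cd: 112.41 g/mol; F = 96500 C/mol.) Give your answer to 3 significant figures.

n(Cd) = 18.1 / 112.41 = 0.1610 mol
Cd²⁺ + 2e⁻ → Cd, so n(e⁻) = 2 × 0.1610 = 0.3220 mol
Q = 0.3220 × 96500 = 31070 C
I = Q / t = 31070 / 4842 s = 6.42 A

6.42 A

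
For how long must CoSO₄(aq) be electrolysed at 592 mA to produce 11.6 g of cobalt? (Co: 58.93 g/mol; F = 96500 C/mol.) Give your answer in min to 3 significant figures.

1070 min

n(Co) = 11.6 / 58.93 = 0.1968 mol
Co²⁺ + 2e⁻ → Co, so n(e⁻) = 2 × 0.1968 = 0.3936 mol
Q = 0.3936 × 96500 = 37980 C
t = Q / I = 37980 / 0.592 = 64160 s = 1070 min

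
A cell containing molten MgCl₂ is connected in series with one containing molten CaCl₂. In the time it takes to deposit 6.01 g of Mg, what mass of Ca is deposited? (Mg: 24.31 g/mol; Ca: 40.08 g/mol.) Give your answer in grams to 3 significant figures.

n(Mg) = 6.01 / 24.31 = 0.2472 mol
Mg²⁺ + 2e⁻ → Mg, so n(e⁻) = 2 × 0.2472 = 0.4944 mol
In series, the same 0.4944 mol of electrons flows through the second cell.
Ca²⁺ + 2e⁻ → Ca, so n(Ca) = 0.4944 / 2 = 0.2472 mol
m(Ca) = 0.2472 × 40.08 = 9.91 g

9.91 g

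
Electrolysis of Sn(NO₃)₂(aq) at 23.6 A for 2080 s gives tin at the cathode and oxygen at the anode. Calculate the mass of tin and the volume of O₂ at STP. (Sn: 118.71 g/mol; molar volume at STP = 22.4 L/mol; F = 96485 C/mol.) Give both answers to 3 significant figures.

30.2 g Sn; 2.85 L O₂

Q = 23.6 × 2080 = 49090 C; n(e⁻) = 49090 / 96485 = 0.5088 mol
Cathode: Sn²⁺ + 2e⁻ → Sn → n(Sn) = 0.5088/2 = 0.2544 mol → 30.2 g
Anode: 2H₂O → O₂ + 4H⁺ + 4e⁻ → n(O₂) = 0.5088/4 = 0.1272 mol → 2.85 L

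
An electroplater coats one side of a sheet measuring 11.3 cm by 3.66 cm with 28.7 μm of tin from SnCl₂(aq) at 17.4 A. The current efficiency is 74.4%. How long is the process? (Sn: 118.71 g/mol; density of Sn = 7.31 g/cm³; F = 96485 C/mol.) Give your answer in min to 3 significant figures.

Plated area = 11.3 × 3.66 = 41.36 cm²
Volume = 41.36 × 28.7×10⁻⁴ cm = 0.1187 cm³
m(Sn) = 0.1187 × 7.31 = 0.8677 g
n(Sn) = 0.8677 / 118.71 = 0.007309 mol; n(e⁻) = 2 × 0.007309 = 0.01462 mol
Q = 0.01462 × 96485 / 0.744 = 1896 C
t = 1896 / 17.4 = 109.0 s = 1.82 min

1.82 min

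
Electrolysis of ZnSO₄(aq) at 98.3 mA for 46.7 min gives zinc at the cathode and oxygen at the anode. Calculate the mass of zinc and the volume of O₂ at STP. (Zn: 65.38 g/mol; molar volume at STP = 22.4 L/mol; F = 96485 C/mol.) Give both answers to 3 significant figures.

0.0933 g Zn; 0.0160 L O₂

Q = 0.0983 × 2802 = 275.4 C; n(e⁻) = 275.4 / 96485 = 0.002854 mol
Cathode: Zn²⁺ + 2e⁻ → Zn → n(Zn) = 0.002854/2 = 0.001427 mol → 0.0933 g
Anode: 2H₂O → O₂ + 4H⁺ + 4e⁻ → n(O₂) = 0.002854/4 = 7.135×10^-4 mol → 0.0160 L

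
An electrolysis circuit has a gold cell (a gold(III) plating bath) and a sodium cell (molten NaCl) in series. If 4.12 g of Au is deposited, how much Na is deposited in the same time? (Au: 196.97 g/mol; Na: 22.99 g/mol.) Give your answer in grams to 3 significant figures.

1.44 g

n(Au) = 4.12 / 196.97 = 0.02092 mol
Au³⁺ + 3e⁻ → Au, so n(e⁻) = 3 × 0.02092 = 0.06276 mol
Same current for the same time ⇒ same n(e⁻) = 0.06276 mol in both cells.
Na⁺ + e⁻ → Na, so n(Na) = 0.06276 mol
m(Na) = 0.06276 × 22.99 = 1.44 g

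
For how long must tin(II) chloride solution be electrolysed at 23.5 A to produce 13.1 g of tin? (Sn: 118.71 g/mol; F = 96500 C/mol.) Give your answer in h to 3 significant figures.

0.252 h

n(Sn) = 13.1 / 118.71 = 0.1104 mol
Sn²⁺ + 2e⁻ → Sn, so n(e⁻) = 2 × 0.1104 = 0.2208 mol
Q = 0.2208 × 96500 = 21310 C
t = Q / I = 21310 / 23.5 = 906.8 s = 0.252 h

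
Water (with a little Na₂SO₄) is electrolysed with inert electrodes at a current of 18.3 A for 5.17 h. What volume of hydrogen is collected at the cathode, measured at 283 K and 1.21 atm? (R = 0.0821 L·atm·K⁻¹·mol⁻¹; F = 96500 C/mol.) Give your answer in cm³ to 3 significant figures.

Q = 18.3 A × 18612 s = 3.406×10^5 C
n(e⁻) = 3.406×10^5 / 96500 = 3.530 mol
2H⁺ + 2e⁻ → H₂, so n(H₂) = 3.530 / 2 = 1.765 mol
V = nRT/P = 1.765 × 0.0821 × 283 / 1.21 = 33.89 L
= 33900 cm³

33900 cm³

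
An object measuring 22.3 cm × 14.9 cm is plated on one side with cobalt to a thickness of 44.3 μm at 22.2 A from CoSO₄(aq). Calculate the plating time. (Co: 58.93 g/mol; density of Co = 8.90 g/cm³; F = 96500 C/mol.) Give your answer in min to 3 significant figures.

Plated area = 22.3 × 14.9 = 332.3 cm²
Volume = 332.3 × 44.3×10⁻⁴ cm = 1.472 cm³
m(Co) = 1.472 × 8.90 = 13.10 g
n(Co) = 13.10 / 58.93 = 0.2223 mol; n(e⁻) = 2 × 0.2223 = 0.4446 mol
Q = 0.4446 × 96500 = 42900 C
t = 42900 / 22.2 = 1932 s = 32.2 min

32.2 min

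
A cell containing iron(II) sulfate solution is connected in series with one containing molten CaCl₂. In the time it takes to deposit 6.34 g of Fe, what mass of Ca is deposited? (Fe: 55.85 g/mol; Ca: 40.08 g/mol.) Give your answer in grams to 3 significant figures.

4.55 g

n(Fe) = 6.34 / 55.85 = 0.1135 mol
Fe²⁺ + 2e⁻ → Fe, so n(e⁻) = 2 × 0.1135 = 0.2270 mol
Same current for the same time ⇒ same n(e⁻) = 0.2270 mol in both cells.
Ca²⁺ + 2e⁻ → Ca, so n(Ca) = 0.2270 / 2 = 0.1135 mol
m(Ca) = 0.1135 × 40.08 = 4.55 g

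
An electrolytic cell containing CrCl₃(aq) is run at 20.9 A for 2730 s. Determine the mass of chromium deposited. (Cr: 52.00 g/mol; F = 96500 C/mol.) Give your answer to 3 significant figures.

Charge passed = 20.9 × 2730 = 57060 C
Moles of electrons = 57060 / 96500 = 0.5913 mol
Cr³⁺ + 3e⁻ → Cr, so n(Cr) = 0.5913 / 3 = 0.1971 mol
m = 0.1971 × 52.00 = 10.2 g

10.2 g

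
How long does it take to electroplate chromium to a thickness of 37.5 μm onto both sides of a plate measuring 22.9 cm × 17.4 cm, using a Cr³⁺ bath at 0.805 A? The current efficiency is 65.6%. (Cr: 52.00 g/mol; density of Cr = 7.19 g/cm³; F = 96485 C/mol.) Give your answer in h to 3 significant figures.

Plated area = 2 × 22.9 × 17.4 = 796.9 cm²
Volume = 796.9 × 37.5×10⁻⁴ cm = 2.988 cm³
m(Cr) = 2.988 × 7.19 = 21.48 g
n(Cr) = 21.48 / 52.00 = 0.4131 mol; n(e⁻) = 3 × 0.4131 = 1.239 mol
Q = 1.239 × 96485 / 0.656 = 1.822×10^5 C
t = 1.822×10^5 / 0.805 = 2.263×10^5 s = 62.9 h

62.9 h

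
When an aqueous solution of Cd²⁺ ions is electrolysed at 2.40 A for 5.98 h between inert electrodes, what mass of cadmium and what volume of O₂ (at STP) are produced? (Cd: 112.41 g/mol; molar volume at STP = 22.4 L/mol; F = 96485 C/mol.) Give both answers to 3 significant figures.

Q = 2.40 × 21528 = 51670 C; n(e⁻) = 51670 / 96485 = 0.5355 mol
Cathode: Cd²⁺ + 2e⁻ → Cd → n(Cd) = 0.5355/2 = 0.2678 mol → 30.1 g
Anode: 2H₂O → O₂ + 4H⁺ + 4e⁻ → n(O₂) = 0.5355/4 = 0.1339 mol → 3.00 L

30.1 g Cd; 3.00 L O₂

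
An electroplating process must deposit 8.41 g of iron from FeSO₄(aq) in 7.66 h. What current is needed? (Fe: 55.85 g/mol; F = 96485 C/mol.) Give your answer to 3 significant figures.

n(Fe) = 8.41 / 55.85 = 0.1506 mol
Fe²⁺ + 2e⁻ → Fe, so n(e⁻) = 2 × 0.1506 = 0.3012 mol
Q = 0.3012 × 96485 = 29060 C
I = Q / t = 29060 / 27576 s = 1.05 A

1.05 A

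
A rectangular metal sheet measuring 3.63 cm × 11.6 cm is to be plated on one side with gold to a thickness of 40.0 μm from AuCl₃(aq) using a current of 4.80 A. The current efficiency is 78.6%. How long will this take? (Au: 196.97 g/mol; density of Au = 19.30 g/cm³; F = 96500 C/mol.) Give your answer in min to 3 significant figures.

Plated area = 3.63 × 11.6 = 42.11 cm²
Volume = 42.11 × 40.0×10⁻⁴ cm = 0.1684 cm³
m(Au) = 0.1684 × 19.30 = 3.250 g
n(Au) = 3.250 / 196.97 = 0.01650 mol; n(e⁻) = 3 × 0.01650 = 0.04950 mol
Q = 0.04950 × 96500 / 0.786 = 6077 C
t = 6077 / 4.80 = 1266 s = 21.1 min

21.1 min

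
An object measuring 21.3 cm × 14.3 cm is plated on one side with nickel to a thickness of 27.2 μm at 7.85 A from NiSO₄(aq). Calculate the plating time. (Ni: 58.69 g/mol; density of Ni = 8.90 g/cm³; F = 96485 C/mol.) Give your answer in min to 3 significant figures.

Plated area = 21.3 × 14.3 = 304.6 cm²
Volume = 304.6 × 27.2×10⁻⁴ cm = 0.8285 cm³
m(Ni) = 0.8285 × 8.90 = 7.374 g
n(Ni) = 7.374 / 58.69 = 0.1256 mol; n(e⁻) = 2 × 0.1256 = 0.2512 mol
Q = 0.2512 × 96485 = 24240 C
t = 24240 / 7.85 = 3088 s = 51.5 min

51.5 min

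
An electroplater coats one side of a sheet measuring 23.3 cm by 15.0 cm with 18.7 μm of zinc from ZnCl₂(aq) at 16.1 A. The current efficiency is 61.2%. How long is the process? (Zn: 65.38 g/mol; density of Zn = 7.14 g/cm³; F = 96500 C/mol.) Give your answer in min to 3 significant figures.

23.3 min

Plated area = 23.3 × 15.0 = 349.5 cm²
Volume = 349.5 × 18.7×10⁻⁴ cm = 0.6536 cm³
m(Zn) = 0.6536 × 7.14 = 4.667 g
n(Zn) = 4.667 / 65.38 = 0.07138 mol; n(e⁻) = 2 × 0.07138 = 0.1428 mol
Q = 0.1428 × 96500 / 0.612 = 22520 C
t = 22520 / 16.1 = 1399 s = 23.3 min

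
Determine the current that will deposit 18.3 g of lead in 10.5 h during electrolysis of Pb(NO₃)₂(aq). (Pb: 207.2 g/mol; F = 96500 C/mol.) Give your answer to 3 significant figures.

n(Pb) = 18.3 / 207.2 = 0.08832 mol
Pb²⁺ + 2e⁻ → Pb, so n(e⁻) = 2 × 0.08832 = 0.1766 mol
Q = 0.1766 × 96500 = 17040 C
I = Q / t = 17040 / 37800 s = 0.451 A

0.451 A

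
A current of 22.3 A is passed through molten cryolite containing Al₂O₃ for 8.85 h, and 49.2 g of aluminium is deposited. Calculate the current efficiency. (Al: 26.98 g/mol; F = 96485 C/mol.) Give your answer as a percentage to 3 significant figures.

Q = 22.3 × 31860 = 7.105×10^5 C
n(e⁻) = 7.105×10^5 / 96485 = 7.364 mol
Al³⁺ + 3e⁻ → Al, so theoretical n(Al) = 2.455 mol → 66.24 g
Efficiency = 49.2 / 66.24 = 0.7428 = 74.3%

74.3%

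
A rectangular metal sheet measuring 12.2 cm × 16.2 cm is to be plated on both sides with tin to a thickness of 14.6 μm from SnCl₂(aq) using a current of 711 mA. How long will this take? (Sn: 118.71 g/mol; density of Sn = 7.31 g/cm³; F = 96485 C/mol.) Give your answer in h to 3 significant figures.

2.68 h

Plated area = 2 × 12.2 × 16.2 = 395.3 cm²
Volume = 395.3 × 14.6×10⁻⁴ cm = 0.5771 cm³
m(Sn) = 0.5771 × 7.31 = 4.219 g
n(Sn) = 4.219 / 118.71 = 0.03554 mol; n(e⁻) = 2 × 0.03554 = 0.07108 mol
Q = 0.07108 × 96485 = 6858 C
t = 6858 / 0.711 = 9646 s = 2.68 h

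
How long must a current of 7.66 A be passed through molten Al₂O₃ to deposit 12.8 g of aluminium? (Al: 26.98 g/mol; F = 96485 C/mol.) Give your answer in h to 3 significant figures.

4.98 h

n(Al) = 12.8 / 26.98 = 0.4744 mol
Al³⁺ + 3e⁻ → Al, so n(e⁻) = 3 × 0.4744 = 1.423 mol
Q = 1.423 × 96485 = 1.373×10^5 C
t = Q / I = 1.373×10^5 / 7.66 = 17920 s = 4.98 h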